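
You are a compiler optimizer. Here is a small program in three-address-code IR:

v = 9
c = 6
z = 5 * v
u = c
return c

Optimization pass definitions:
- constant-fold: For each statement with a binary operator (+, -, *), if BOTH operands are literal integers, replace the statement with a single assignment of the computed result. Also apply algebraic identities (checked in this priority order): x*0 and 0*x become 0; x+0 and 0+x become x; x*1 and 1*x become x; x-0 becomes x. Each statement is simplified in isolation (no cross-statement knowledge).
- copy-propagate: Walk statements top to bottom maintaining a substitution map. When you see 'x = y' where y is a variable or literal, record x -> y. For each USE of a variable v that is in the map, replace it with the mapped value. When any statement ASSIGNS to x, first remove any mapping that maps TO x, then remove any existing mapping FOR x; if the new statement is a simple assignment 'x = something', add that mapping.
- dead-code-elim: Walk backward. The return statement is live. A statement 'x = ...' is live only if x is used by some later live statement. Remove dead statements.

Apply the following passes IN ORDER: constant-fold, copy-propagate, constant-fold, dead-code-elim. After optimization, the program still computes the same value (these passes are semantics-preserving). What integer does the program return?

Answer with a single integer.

Initial IR:
  v = 9
  c = 6
  z = 5 * v
  u = c
  return c
After constant-fold (5 stmts):
  v = 9
  c = 6
  z = 5 * v
  u = c
  return c
After copy-propagate (5 stmts):
  v = 9
  c = 6
  z = 5 * 9
  u = 6
  return 6
After constant-fold (5 stmts):
  v = 9
  c = 6
  z = 45
  u = 6
  return 6
After dead-code-elim (1 stmts):
  return 6
Evaluate:
  v = 9  =>  v = 9
  c = 6  =>  c = 6
  z = 5 * v  =>  z = 45
  u = c  =>  u = 6
  return c = 6

Answer: 6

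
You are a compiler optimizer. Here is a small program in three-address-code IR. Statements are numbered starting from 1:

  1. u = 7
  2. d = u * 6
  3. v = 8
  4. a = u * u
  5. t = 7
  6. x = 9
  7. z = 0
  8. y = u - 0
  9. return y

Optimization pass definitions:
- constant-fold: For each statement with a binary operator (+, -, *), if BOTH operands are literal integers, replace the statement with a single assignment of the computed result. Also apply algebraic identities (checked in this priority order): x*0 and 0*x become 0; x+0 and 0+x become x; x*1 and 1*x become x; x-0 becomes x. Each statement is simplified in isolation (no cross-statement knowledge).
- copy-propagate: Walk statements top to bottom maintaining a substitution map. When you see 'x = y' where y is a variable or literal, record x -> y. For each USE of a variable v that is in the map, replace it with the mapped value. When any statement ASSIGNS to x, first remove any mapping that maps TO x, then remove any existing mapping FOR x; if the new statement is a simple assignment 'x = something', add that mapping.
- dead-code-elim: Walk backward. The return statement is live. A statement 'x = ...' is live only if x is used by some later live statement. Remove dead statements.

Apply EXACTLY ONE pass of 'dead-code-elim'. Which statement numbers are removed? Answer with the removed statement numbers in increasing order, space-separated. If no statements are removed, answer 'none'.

Answer: 2 3 4 5 6 7

Derivation:
Backward liveness scan:
Stmt 1 'u = 7': KEEP (u is live); live-in = []
Stmt 2 'd = u * 6': DEAD (d not in live set ['u'])
Stmt 3 'v = 8': DEAD (v not in live set ['u'])
Stmt 4 'a = u * u': DEAD (a not in live set ['u'])
Stmt 5 't = 7': DEAD (t not in live set ['u'])
Stmt 6 'x = 9': DEAD (x not in live set ['u'])
Stmt 7 'z = 0': DEAD (z not in live set ['u'])
Stmt 8 'y = u - 0': KEEP (y is live); live-in = ['u']
Stmt 9 'return y': KEEP (return); live-in = ['y']
Removed statement numbers: [2, 3, 4, 5, 6, 7]
Surviving IR:
  u = 7
  y = u - 0
  return y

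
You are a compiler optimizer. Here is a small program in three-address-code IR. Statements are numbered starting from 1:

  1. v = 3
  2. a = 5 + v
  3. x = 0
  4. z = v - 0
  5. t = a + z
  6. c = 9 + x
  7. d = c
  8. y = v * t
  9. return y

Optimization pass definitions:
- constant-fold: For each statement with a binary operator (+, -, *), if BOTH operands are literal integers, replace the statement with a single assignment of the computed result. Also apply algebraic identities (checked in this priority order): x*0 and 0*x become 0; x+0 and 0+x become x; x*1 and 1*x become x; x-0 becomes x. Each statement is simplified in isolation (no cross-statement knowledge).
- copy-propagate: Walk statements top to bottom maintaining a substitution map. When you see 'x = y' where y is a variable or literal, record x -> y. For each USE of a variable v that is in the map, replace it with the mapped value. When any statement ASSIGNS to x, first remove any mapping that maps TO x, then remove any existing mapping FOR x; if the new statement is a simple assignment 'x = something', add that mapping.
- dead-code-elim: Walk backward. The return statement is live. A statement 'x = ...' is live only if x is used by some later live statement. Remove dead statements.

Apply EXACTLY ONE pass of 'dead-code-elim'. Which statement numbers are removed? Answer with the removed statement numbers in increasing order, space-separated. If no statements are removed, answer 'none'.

Backward liveness scan:
Stmt 1 'v = 3': KEEP (v is live); live-in = []
Stmt 2 'a = 5 + v': KEEP (a is live); live-in = ['v']
Stmt 3 'x = 0': DEAD (x not in live set ['a', 'v'])
Stmt 4 'z = v - 0': KEEP (z is live); live-in = ['a', 'v']
Stmt 5 't = a + z': KEEP (t is live); live-in = ['a', 'v', 'z']
Stmt 6 'c = 9 + x': DEAD (c not in live set ['t', 'v'])
Stmt 7 'd = c': DEAD (d not in live set ['t', 'v'])
Stmt 8 'y = v * t': KEEP (y is live); live-in = ['t', 'v']
Stmt 9 'return y': KEEP (return); live-in = ['y']
Removed statement numbers: [3, 6, 7]
Surviving IR:
  v = 3
  a = 5 + v
  z = v - 0
  t = a + z
  y = v * t
  return y

Answer: 3 6 7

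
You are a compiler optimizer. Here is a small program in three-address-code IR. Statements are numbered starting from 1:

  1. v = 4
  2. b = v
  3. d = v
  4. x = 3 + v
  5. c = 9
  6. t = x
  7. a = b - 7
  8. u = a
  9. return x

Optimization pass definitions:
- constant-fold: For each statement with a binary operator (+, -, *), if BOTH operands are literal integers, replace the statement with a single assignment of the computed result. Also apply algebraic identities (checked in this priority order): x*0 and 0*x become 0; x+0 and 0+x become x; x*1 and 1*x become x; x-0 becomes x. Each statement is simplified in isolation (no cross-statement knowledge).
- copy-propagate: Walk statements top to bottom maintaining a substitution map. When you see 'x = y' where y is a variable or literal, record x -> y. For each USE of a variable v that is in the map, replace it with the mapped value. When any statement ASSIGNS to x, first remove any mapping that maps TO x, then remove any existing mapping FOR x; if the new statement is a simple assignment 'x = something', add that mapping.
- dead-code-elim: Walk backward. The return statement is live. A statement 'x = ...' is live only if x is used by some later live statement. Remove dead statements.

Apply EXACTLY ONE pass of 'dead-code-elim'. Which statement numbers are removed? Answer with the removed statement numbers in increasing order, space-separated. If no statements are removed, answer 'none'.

Answer: 2 3 5 6 7 8

Derivation:
Backward liveness scan:
Stmt 1 'v = 4': KEEP (v is live); live-in = []
Stmt 2 'b = v': DEAD (b not in live set ['v'])
Stmt 3 'd = v': DEAD (d not in live set ['v'])
Stmt 4 'x = 3 + v': KEEP (x is live); live-in = ['v']
Stmt 5 'c = 9': DEAD (c not in live set ['x'])
Stmt 6 't = x': DEAD (t not in live set ['x'])
Stmt 7 'a = b - 7': DEAD (a not in live set ['x'])
Stmt 8 'u = a': DEAD (u not in live set ['x'])
Stmt 9 'return x': KEEP (return); live-in = ['x']
Removed statement numbers: [2, 3, 5, 6, 7, 8]
Surviving IR:
  v = 4
  x = 3 + v
  return x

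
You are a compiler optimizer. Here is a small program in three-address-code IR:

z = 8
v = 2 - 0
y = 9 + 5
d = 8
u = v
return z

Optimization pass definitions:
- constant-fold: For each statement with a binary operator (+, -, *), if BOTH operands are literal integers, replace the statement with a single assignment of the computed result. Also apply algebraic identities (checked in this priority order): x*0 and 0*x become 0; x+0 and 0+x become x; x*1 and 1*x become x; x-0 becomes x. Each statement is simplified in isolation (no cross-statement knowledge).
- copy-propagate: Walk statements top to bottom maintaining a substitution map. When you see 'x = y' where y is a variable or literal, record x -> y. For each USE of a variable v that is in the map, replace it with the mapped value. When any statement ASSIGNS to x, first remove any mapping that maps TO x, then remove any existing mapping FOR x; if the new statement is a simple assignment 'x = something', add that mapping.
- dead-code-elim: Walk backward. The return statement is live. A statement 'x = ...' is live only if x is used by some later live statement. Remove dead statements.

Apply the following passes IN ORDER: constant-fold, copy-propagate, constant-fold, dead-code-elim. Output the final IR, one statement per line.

Initial IR:
  z = 8
  v = 2 - 0
  y = 9 + 5
  d = 8
  u = v
  return z
After constant-fold (6 stmts):
  z = 8
  v = 2
  y = 14
  d = 8
  u = v
  return z
After copy-propagate (6 stmts):
  z = 8
  v = 2
  y = 14
  d = 8
  u = 2
  return 8
After constant-fold (6 stmts):
  z = 8
  v = 2
  y = 14
  d = 8
  u = 2
  return 8
After dead-code-elim (1 stmts):
  return 8

Answer: return 8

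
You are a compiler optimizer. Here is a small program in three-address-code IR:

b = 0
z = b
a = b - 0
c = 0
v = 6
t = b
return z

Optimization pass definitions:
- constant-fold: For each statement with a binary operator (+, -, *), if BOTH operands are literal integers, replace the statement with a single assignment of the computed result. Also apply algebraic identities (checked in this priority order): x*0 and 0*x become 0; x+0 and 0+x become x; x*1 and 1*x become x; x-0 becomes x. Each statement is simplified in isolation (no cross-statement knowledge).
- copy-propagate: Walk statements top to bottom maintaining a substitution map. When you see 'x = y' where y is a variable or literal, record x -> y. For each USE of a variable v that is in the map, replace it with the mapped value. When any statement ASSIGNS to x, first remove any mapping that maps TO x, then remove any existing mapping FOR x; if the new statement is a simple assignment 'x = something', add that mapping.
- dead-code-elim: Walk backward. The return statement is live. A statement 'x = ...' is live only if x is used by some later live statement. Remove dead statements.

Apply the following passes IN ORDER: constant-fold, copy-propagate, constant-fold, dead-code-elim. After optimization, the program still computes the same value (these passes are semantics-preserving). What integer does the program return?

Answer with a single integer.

Initial IR:
  b = 0
  z = b
  a = b - 0
  c = 0
  v = 6
  t = b
  return z
After constant-fold (7 stmts):
  b = 0
  z = b
  a = b
  c = 0
  v = 6
  t = b
  return z
After copy-propagate (7 stmts):
  b = 0
  z = 0
  a = 0
  c = 0
  v = 6
  t = 0
  return 0
After constant-fold (7 stmts):
  b = 0
  z = 0
  a = 0
  c = 0
  v = 6
  t = 0
  return 0
After dead-code-elim (1 stmts):
  return 0
Evaluate:
  b = 0  =>  b = 0
  z = b  =>  z = 0
  a = b - 0  =>  a = 0
  c = 0  =>  c = 0
  v = 6  =>  v = 6
  t = b  =>  t = 0
  return z = 0

Answer: 0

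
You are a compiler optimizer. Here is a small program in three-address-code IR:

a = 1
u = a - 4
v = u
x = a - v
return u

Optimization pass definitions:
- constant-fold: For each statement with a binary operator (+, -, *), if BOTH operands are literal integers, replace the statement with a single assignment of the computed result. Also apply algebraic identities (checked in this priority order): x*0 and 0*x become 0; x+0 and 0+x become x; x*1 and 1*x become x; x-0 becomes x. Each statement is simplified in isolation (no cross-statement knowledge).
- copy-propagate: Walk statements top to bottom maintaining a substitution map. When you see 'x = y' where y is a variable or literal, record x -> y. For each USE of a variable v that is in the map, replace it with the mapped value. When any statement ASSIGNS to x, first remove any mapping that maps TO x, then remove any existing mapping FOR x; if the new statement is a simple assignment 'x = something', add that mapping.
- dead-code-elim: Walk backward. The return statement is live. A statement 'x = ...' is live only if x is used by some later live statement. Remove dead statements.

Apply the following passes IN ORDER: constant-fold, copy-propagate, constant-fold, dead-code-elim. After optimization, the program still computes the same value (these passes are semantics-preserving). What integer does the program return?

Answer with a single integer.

Answer: -3

Derivation:
Initial IR:
  a = 1
  u = a - 4
  v = u
  x = a - v
  return u
After constant-fold (5 stmts):
  a = 1
  u = a - 4
  v = u
  x = a - v
  return u
After copy-propagate (5 stmts):
  a = 1
  u = 1 - 4
  v = u
  x = 1 - u
  return u
After constant-fold (5 stmts):
  a = 1
  u = -3
  v = u
  x = 1 - u
  return u
After dead-code-elim (2 stmts):
  u = -3
  return u
Evaluate:
  a = 1  =>  a = 1
  u = a - 4  =>  u = -3
  v = u  =>  v = -3
  x = a - v  =>  x = 4
  return u = -3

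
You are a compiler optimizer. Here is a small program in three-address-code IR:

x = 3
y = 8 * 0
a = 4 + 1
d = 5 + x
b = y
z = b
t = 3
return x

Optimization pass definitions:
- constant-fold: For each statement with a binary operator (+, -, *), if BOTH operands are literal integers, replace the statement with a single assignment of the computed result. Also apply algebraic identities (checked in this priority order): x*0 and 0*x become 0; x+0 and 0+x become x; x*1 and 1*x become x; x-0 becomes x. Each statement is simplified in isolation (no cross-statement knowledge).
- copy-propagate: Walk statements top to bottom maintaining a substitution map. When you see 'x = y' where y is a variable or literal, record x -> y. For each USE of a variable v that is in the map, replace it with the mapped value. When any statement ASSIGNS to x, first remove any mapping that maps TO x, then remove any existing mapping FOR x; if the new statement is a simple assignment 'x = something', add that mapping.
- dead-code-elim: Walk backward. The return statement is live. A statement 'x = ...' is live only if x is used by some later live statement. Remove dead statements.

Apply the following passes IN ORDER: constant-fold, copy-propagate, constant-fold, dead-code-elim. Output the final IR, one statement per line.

Answer: return 3

Derivation:
Initial IR:
  x = 3
  y = 8 * 0
  a = 4 + 1
  d = 5 + x
  b = y
  z = b
  t = 3
  return x
After constant-fold (8 stmts):
  x = 3
  y = 0
  a = 5
  d = 5 + x
  b = y
  z = b
  t = 3
  return x
After copy-propagate (8 stmts):
  x = 3
  y = 0
  a = 5
  d = 5 + 3
  b = 0
  z = 0
  t = 3
  return 3
After constant-fold (8 stmts):
  x = 3
  y = 0
  a = 5
  d = 8
  b = 0
  z = 0
  t = 3
  return 3
After dead-code-elim (1 stmts):
  return 3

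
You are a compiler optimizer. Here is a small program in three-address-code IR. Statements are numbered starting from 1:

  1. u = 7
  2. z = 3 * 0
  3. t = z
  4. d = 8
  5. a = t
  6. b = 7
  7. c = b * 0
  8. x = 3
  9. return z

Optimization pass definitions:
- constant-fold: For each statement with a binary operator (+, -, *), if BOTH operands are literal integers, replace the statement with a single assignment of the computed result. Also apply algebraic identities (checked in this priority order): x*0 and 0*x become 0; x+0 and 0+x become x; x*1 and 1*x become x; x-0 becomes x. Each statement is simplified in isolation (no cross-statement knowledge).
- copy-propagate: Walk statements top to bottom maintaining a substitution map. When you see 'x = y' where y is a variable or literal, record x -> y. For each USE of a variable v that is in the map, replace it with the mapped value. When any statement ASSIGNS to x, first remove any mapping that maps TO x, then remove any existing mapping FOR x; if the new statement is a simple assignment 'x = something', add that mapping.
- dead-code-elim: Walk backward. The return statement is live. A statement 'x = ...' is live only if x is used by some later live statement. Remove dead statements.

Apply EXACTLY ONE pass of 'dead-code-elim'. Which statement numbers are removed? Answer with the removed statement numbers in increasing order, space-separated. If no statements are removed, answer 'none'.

Answer: 1 3 4 5 6 7 8

Derivation:
Backward liveness scan:
Stmt 1 'u = 7': DEAD (u not in live set [])
Stmt 2 'z = 3 * 0': KEEP (z is live); live-in = []
Stmt 3 't = z': DEAD (t not in live set ['z'])
Stmt 4 'd = 8': DEAD (d not in live set ['z'])
Stmt 5 'a = t': DEAD (a not in live set ['z'])
Stmt 6 'b = 7': DEAD (b not in live set ['z'])
Stmt 7 'c = b * 0': DEAD (c not in live set ['z'])
Stmt 8 'x = 3': DEAD (x not in live set ['z'])
Stmt 9 'return z': KEEP (return); live-in = ['z']
Removed statement numbers: [1, 3, 4, 5, 6, 7, 8]
Surviving IR:
  z = 3 * 0
  return z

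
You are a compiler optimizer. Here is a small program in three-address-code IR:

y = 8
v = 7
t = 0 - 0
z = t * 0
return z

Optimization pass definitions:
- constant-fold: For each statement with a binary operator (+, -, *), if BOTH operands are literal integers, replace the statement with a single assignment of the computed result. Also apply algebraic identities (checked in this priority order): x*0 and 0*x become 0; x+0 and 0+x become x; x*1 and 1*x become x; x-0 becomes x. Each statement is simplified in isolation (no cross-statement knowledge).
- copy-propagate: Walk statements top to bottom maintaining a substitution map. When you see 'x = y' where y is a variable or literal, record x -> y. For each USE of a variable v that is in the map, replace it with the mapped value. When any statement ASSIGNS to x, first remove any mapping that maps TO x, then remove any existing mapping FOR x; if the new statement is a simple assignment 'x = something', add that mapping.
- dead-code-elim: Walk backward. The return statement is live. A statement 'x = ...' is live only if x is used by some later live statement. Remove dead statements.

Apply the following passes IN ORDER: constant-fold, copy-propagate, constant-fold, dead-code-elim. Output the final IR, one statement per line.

Initial IR:
  y = 8
  v = 7
  t = 0 - 0
  z = t * 0
  return z
After constant-fold (5 stmts):
  y = 8
  v = 7
  t = 0
  z = 0
  return z
After copy-propagate (5 stmts):
  y = 8
  v = 7
  t = 0
  z = 0
  return 0
After constant-fold (5 stmts):
  y = 8
  v = 7
  t = 0
  z = 0
  return 0
After dead-code-elim (1 stmts):
  return 0

Answer: return 0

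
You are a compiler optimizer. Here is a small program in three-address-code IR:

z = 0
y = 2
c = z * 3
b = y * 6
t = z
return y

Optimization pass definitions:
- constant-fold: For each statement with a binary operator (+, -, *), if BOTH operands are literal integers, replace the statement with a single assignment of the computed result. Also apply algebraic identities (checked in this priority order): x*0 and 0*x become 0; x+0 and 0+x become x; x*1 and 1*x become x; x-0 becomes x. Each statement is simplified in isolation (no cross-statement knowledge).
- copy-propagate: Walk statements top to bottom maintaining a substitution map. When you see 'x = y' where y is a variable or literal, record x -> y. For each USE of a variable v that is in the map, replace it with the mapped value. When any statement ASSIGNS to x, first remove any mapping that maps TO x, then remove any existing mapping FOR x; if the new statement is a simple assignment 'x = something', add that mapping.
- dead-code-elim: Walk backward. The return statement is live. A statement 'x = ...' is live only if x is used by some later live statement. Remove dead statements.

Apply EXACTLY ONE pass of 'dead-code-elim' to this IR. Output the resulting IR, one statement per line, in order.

Applying dead-code-elim statement-by-statement:
  [6] return y  -> KEEP (return); live=['y']
  [5] t = z  -> DEAD (t not live)
  [4] b = y * 6  -> DEAD (b not live)
  [3] c = z * 3  -> DEAD (c not live)
  [2] y = 2  -> KEEP; live=[]
  [1] z = 0  -> DEAD (z not live)
Result (2 stmts):
  y = 2
  return y

Answer: y = 2
return y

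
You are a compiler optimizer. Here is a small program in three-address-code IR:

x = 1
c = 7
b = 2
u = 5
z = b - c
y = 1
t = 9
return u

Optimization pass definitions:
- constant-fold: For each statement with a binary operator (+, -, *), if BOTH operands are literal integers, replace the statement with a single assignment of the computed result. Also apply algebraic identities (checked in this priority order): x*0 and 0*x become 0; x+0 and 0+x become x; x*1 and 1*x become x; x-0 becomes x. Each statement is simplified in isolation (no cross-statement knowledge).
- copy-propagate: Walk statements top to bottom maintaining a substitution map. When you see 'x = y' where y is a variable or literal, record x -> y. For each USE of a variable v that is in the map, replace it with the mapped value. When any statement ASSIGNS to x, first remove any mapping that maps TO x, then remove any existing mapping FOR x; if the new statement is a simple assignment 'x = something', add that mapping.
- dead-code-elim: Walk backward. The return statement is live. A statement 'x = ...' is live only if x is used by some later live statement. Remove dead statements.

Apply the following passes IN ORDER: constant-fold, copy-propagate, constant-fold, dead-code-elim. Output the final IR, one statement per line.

Answer: return 5

Derivation:
Initial IR:
  x = 1
  c = 7
  b = 2
  u = 5
  z = b - c
  y = 1
  t = 9
  return u
After constant-fold (8 stmts):
  x = 1
  c = 7
  b = 2
  u = 5
  z = b - c
  y = 1
  t = 9
  return u
After copy-propagate (8 stmts):
  x = 1
  c = 7
  b = 2
  u = 5
  z = 2 - 7
  y = 1
  t = 9
  return 5
After constant-fold (8 stmts):
  x = 1
  c = 7
  b = 2
  u = 5
  z = -5
  y = 1
  t = 9
  return 5
After dead-code-elim (1 stmts):
  return 5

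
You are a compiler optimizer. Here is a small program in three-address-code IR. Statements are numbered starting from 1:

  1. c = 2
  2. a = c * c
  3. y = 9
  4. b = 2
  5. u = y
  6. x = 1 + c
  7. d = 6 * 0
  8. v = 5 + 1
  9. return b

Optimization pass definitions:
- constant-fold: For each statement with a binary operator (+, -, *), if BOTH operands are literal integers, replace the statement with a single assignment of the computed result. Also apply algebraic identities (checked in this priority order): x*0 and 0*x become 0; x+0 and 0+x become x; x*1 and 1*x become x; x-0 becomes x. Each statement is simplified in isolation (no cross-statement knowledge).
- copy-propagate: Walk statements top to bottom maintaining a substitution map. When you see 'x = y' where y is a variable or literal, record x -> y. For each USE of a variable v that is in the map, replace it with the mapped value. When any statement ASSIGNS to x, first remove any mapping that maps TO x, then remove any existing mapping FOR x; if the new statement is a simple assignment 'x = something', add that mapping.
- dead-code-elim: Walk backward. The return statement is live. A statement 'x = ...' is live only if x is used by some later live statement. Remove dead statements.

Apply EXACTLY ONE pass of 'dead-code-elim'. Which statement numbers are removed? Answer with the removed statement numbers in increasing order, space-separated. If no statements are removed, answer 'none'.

Answer: 1 2 3 5 6 7 8

Derivation:
Backward liveness scan:
Stmt 1 'c = 2': DEAD (c not in live set [])
Stmt 2 'a = c * c': DEAD (a not in live set [])
Stmt 3 'y = 9': DEAD (y not in live set [])
Stmt 4 'b = 2': KEEP (b is live); live-in = []
Stmt 5 'u = y': DEAD (u not in live set ['b'])
Stmt 6 'x = 1 + c': DEAD (x not in live set ['b'])
Stmt 7 'd = 6 * 0': DEAD (d not in live set ['b'])
Stmt 8 'v = 5 + 1': DEAD (v not in live set ['b'])
Stmt 9 'return b': KEEP (return); live-in = ['b']
Removed statement numbers: [1, 2, 3, 5, 6, 7, 8]
Surviving IR:
  b = 2
  return b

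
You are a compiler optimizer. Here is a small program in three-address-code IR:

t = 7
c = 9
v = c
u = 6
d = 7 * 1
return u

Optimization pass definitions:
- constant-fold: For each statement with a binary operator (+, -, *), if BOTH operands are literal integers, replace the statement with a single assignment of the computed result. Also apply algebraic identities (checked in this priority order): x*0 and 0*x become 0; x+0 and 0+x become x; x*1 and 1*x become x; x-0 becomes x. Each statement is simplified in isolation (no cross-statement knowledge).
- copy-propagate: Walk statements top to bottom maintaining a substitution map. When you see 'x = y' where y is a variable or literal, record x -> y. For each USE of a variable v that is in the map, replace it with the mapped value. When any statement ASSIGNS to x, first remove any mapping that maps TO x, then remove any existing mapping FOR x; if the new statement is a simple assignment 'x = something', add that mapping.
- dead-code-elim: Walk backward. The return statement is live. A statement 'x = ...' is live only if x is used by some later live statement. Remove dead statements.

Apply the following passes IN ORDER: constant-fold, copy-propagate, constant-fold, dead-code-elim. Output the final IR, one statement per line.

Initial IR:
  t = 7
  c = 9
  v = c
  u = 6
  d = 7 * 1
  return u
After constant-fold (6 stmts):
  t = 7
  c = 9
  v = c
  u = 6
  d = 7
  return u
After copy-propagate (6 stmts):
  t = 7
  c = 9
  v = 9
  u = 6
  d = 7
  return 6
After constant-fold (6 stmts):
  t = 7
  c = 9
  v = 9
  u = 6
  d = 7
  return 6
After dead-code-elim (1 stmts):
  return 6

Answer: return 6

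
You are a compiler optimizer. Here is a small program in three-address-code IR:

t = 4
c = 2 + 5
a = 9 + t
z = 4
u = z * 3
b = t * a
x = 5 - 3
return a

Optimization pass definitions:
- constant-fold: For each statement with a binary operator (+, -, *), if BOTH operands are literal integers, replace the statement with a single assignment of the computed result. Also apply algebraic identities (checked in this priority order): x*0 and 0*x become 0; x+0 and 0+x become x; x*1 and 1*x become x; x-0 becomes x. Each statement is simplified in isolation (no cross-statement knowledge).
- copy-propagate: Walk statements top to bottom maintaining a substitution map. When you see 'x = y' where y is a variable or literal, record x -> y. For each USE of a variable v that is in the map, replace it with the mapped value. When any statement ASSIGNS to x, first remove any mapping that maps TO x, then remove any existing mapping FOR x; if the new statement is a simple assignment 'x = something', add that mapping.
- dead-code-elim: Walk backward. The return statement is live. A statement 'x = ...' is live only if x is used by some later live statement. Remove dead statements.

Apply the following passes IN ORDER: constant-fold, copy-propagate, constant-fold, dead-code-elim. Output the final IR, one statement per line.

Initial IR:
  t = 4
  c = 2 + 5
  a = 9 + t
  z = 4
  u = z * 3
  b = t * a
  x = 5 - 3
  return a
After constant-fold (8 stmts):
  t = 4
  c = 7
  a = 9 + t
  z = 4
  u = z * 3
  b = t * a
  x = 2
  return a
After copy-propagate (8 stmts):
  t = 4
  c = 7
  a = 9 + 4
  z = 4
  u = 4 * 3
  b = 4 * a
  x = 2
  return a
After constant-fold (8 stmts):
  t = 4
  c = 7
  a = 13
  z = 4
  u = 12
  b = 4 * a
  x = 2
  return a
After dead-code-elim (2 stmts):
  a = 13
  return a

Answer: a = 13
return a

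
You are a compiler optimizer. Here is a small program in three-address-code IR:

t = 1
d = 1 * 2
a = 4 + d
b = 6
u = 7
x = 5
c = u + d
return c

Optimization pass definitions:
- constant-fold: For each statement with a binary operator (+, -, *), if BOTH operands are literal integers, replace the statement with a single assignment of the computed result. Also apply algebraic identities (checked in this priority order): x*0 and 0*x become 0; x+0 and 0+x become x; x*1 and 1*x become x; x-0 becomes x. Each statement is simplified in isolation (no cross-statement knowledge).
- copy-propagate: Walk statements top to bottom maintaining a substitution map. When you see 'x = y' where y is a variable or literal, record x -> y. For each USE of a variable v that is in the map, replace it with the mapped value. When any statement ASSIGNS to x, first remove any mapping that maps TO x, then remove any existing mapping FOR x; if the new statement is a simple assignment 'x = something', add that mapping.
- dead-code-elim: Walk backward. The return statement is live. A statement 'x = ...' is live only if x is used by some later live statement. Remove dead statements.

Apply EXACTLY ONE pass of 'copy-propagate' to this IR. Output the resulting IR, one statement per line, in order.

Answer: t = 1
d = 1 * 2
a = 4 + d
b = 6
u = 7
x = 5
c = 7 + d
return c

Derivation:
Applying copy-propagate statement-by-statement:
  [1] t = 1  (unchanged)
  [2] d = 1 * 2  (unchanged)
  [3] a = 4 + d  (unchanged)
  [4] b = 6  (unchanged)
  [5] u = 7  (unchanged)
  [6] x = 5  (unchanged)
  [7] c = u + d  -> c = 7 + d
  [8] return c  (unchanged)
Result (8 stmts):
  t = 1
  d = 1 * 2
  a = 4 + d
  b = 6
  u = 7
  x = 5
  c = 7 + d
  return c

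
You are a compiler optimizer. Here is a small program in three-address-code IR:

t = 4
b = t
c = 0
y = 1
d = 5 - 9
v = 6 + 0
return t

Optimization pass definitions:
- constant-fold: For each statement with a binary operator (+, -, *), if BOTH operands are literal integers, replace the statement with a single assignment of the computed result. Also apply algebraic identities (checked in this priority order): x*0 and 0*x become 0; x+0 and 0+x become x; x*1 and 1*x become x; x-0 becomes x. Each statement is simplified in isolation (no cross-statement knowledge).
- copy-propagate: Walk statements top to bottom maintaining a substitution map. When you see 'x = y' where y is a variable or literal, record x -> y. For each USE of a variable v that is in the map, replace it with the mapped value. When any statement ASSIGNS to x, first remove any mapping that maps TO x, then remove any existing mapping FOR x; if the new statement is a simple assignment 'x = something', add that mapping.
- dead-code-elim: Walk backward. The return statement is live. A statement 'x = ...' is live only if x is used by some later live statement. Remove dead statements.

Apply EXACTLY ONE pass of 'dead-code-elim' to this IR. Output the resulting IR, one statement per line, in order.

Applying dead-code-elim statement-by-statement:
  [7] return t  -> KEEP (return); live=['t']
  [6] v = 6 + 0  -> DEAD (v not live)
  [5] d = 5 - 9  -> DEAD (d not live)
  [4] y = 1  -> DEAD (y not live)
  [3] c = 0  -> DEAD (c not live)
  [2] b = t  -> DEAD (b not live)
  [1] t = 4  -> KEEP; live=[]
Result (2 stmts):
  t = 4
  return t

Answer: t = 4
return t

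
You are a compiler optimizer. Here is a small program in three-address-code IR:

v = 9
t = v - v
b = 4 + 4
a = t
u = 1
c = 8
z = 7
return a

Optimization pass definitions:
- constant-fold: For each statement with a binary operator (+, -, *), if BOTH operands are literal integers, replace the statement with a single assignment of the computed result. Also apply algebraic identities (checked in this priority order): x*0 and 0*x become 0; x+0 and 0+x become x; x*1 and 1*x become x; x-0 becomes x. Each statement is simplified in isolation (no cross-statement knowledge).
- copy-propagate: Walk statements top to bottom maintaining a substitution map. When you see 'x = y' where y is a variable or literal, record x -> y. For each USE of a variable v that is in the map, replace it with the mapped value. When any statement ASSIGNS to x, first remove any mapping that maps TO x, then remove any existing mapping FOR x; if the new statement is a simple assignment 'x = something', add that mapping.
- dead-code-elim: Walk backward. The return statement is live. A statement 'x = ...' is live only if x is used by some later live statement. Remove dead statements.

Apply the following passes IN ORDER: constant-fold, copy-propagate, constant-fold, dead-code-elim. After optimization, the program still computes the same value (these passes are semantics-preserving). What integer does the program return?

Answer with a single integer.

Answer: 0

Derivation:
Initial IR:
  v = 9
  t = v - v
  b = 4 + 4
  a = t
  u = 1
  c = 8
  z = 7
  return a
After constant-fold (8 stmts):
  v = 9
  t = v - v
  b = 8
  a = t
  u = 1
  c = 8
  z = 7
  return a
After copy-propagate (8 stmts):
  v = 9
  t = 9 - 9
  b = 8
  a = t
  u = 1
  c = 8
  z = 7
  return t
After constant-fold (8 stmts):
  v = 9
  t = 0
  b = 8
  a = t
  u = 1
  c = 8
  z = 7
  return t
After dead-code-elim (2 stmts):
  t = 0
  return t
Evaluate:
  v = 9  =>  v = 9
  t = v - v  =>  t = 0
  b = 4 + 4  =>  b = 8
  a = t  =>  a = 0
  u = 1  =>  u = 1
  c = 8  =>  c = 8
  z = 7  =>  z = 7
  return a = 0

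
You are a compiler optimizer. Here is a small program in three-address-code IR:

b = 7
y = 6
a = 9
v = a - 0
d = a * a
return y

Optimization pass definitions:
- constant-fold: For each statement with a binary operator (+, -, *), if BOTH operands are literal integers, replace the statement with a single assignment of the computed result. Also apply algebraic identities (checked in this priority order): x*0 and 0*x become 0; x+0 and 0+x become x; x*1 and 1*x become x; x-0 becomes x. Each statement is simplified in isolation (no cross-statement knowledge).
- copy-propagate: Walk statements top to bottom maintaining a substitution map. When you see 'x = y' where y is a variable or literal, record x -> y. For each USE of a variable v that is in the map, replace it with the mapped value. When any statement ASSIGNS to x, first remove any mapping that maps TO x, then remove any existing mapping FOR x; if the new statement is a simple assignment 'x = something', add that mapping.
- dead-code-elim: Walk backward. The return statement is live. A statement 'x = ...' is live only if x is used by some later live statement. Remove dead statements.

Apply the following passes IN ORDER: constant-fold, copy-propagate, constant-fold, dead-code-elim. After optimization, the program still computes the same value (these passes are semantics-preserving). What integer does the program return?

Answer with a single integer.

Answer: 6

Derivation:
Initial IR:
  b = 7
  y = 6
  a = 9
  v = a - 0
  d = a * a
  return y
After constant-fold (6 stmts):
  b = 7
  y = 6
  a = 9
  v = a
  d = a * a
  return y
After copy-propagate (6 stmts):
  b = 7
  y = 6
  a = 9
  v = 9
  d = 9 * 9
  return 6
After constant-fold (6 stmts):
  b = 7
  y = 6
  a = 9
  v = 9
  d = 81
  return 6
After dead-code-elim (1 stmts):
  return 6
Evaluate:
  b = 7  =>  b = 7
  y = 6  =>  y = 6
  a = 9  =>  a = 9
  v = a - 0  =>  v = 9
  d = a * a  =>  d = 81
  return y = 6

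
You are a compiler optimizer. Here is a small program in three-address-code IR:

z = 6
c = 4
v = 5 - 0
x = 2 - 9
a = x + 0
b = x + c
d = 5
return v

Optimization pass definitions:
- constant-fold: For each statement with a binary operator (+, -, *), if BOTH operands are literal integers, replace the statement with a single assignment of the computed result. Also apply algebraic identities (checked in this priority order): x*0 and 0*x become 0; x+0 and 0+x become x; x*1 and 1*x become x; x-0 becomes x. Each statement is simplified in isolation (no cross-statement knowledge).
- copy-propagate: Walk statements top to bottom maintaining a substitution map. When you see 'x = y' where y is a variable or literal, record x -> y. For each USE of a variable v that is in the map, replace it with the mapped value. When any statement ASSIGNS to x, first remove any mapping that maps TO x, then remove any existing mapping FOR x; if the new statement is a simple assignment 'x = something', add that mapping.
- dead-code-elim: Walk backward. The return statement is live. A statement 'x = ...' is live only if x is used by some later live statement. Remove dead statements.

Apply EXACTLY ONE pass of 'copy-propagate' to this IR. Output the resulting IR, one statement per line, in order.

Answer: z = 6
c = 4
v = 5 - 0
x = 2 - 9
a = x + 0
b = x + 4
d = 5
return v

Derivation:
Applying copy-propagate statement-by-statement:
  [1] z = 6  (unchanged)
  [2] c = 4  (unchanged)
  [3] v = 5 - 0  (unchanged)
  [4] x = 2 - 9  (unchanged)
  [5] a = x + 0  (unchanged)
  [6] b = x + c  -> b = x + 4
  [7] d = 5  (unchanged)
  [8] return v  (unchanged)
Result (8 stmts):
  z = 6
  c = 4
  v = 5 - 0
  x = 2 - 9
  a = x + 0
  b = x + 4
  d = 5
  return v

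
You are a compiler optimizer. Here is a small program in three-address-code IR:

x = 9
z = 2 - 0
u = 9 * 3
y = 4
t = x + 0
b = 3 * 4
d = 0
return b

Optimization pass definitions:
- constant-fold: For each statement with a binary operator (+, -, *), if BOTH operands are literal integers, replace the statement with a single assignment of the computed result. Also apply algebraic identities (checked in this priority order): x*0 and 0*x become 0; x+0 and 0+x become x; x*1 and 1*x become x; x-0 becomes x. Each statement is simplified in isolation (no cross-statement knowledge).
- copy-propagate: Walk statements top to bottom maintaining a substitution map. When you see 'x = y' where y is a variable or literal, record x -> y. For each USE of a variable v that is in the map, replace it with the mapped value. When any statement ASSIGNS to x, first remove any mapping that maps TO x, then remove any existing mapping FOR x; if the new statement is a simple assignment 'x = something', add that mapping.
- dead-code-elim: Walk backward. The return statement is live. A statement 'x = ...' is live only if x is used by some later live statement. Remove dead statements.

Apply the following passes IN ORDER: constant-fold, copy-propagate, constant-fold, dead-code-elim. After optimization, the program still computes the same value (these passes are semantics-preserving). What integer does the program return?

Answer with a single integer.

Answer: 12

Derivation:
Initial IR:
  x = 9
  z = 2 - 0
  u = 9 * 3
  y = 4
  t = x + 0
  b = 3 * 4
  d = 0
  return b
After constant-fold (8 stmts):
  x = 9
  z = 2
  u = 27
  y = 4
  t = x
  b = 12
  d = 0
  return b
After copy-propagate (8 stmts):
  x = 9
  z = 2
  u = 27
  y = 4
  t = 9
  b = 12
  d = 0
  return 12
After constant-fold (8 stmts):
  x = 9
  z = 2
  u = 27
  y = 4
  t = 9
  b = 12
  d = 0
  return 12
After dead-code-elim (1 stmts):
  return 12
Evaluate:
  x = 9  =>  x = 9
  z = 2 - 0  =>  z = 2
  u = 9 * 3  =>  u = 27
  y = 4  =>  y = 4
  t = x + 0  =>  t = 9
  b = 3 * 4  =>  b = 12
  d = 0  =>  d = 0
  return b = 12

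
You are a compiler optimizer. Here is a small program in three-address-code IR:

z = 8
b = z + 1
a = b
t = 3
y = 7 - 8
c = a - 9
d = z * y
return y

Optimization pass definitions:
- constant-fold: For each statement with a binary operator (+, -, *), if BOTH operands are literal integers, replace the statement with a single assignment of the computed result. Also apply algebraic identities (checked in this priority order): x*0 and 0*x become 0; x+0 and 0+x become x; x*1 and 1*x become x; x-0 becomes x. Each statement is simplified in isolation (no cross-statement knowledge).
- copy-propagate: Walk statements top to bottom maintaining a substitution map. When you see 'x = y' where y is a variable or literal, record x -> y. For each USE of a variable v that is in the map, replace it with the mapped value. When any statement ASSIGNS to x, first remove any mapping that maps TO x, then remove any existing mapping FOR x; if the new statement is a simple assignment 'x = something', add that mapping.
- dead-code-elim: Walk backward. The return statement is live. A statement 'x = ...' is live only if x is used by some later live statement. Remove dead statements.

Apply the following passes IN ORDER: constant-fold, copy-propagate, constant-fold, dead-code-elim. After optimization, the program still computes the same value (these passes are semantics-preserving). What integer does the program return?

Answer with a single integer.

Initial IR:
  z = 8
  b = z + 1
  a = b
  t = 3
  y = 7 - 8
  c = a - 9
  d = z * y
  return y
After constant-fold (8 stmts):
  z = 8
  b = z + 1
  a = b
  t = 3
  y = -1
  c = a - 9
  d = z * y
  return y
After copy-propagate (8 stmts):
  z = 8
  b = 8 + 1
  a = b
  t = 3
  y = -1
  c = b - 9
  d = 8 * -1
  return -1
After constant-fold (8 stmts):
  z = 8
  b = 9
  a = b
  t = 3
  y = -1
  c = b - 9
  d = -8
  return -1
After dead-code-elim (1 stmts):
  return -1
Evaluate:
  z = 8  =>  z = 8
  b = z + 1  =>  b = 9
  a = b  =>  a = 9
  t = 3  =>  t = 3
  y = 7 - 8  =>  y = -1
  c = a - 9  =>  c = 0
  d = z * y  =>  d = -8
  return y = -1

Answer: -1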